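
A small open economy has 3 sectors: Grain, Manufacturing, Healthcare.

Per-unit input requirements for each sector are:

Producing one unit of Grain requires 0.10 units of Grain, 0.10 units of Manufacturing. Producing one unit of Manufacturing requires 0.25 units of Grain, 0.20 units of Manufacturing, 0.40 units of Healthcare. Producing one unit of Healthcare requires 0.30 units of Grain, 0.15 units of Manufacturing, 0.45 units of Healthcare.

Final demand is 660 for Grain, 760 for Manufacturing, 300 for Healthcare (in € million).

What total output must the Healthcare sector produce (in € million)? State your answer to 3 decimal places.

x_H = 1607.905

I − A =
  [   0.90    -0.25    -0.30]
  [  -0.10     0.80    -0.15]
  [   0.00    -0.40     0.55]
Cofactors of I−A, C_ij = (−1)^(i+j)·(minor ij) (rows/columns in the sector order above):
  C_11 = (0.80)(0.55) − (-0.15)(-0.40) = 0.3800
  C_12 = −[(-0.10)(0.55) − (-0.15)(0.00)] = 0.0550
  C_13 = (-0.10)(-0.40) − (0.80)(0.00) = 0.0400
  C_21 = −[(-0.25)(0.55) − (-0.30)(-0.40)] = 0.2575
  C_22 = (0.90)(0.55) − (-0.30)(0.00) = 0.4950
  C_23 = −[(0.90)(-0.40) − (-0.25)(0.00)] = 0.3600
  C_31 = (-0.25)(-0.15) − (-0.30)(0.80) = 0.2775
  C_32 = −[(0.90)(-0.15) − (-0.30)(-0.10)] = 0.1650
  C_33 = (0.90)(0.80) − (-0.25)(-0.10) = 0.6950
det(I−A) = Σ_j (I−A)_1j·C_1j = (0.90)(0.3800) + (-0.25)(0.0550) + (-0.30)(0.0400) = 0.31625
adj(I−A) = Cᵀ =
  [ 0.3800   0.2575   0.2775]
  [ 0.0550   0.4950   0.1650]
  [ 0.0400   0.3600   0.6950]
(I − A)⁻¹ = adj(I−A) / det(I−A) ≈
  [   1.2016     0.8142     0.8775]
  [   0.1739     1.5652     0.5217]
  [   0.1265     1.1383     2.1976]
x = (I − A)⁻¹ d = adj(I−A)·d / det(I−A), with det(I−A) = 0.31625:
  x_G = (0.3800·660 + 0.2575·760 + 0.2775·300) / 0.31625 = 529.75 / 0.31625 ≈ 1675.099
  x_M = (0.0550·660 + 0.4950·760 + 0.1650·300) / 0.31625 = 462.00 / 0.31625 ≈ 1460.870
  x_H = (0.0400·660 + 0.3600·760 + 0.6950·300) / 0.31625 = 508.50 / 0.31625 ≈ 1607.905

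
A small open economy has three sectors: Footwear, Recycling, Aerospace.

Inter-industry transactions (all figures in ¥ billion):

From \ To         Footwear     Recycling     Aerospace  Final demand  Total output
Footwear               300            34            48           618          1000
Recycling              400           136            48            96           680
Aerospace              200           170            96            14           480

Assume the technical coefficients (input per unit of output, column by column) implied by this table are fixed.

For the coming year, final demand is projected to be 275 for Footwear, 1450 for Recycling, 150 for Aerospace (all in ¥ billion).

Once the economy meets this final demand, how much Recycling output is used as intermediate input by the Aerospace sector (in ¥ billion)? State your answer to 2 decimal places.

z_23 = 108.58

Technical coefficients a_ij = z_ij / X_j:
  a_11 = 300/1000 = 0.30, a_21 = 400/1000 = 0.40, a_31 = 200/1000 = 0.20
  a_12 = 34/680 = 0.05, a_22 = 136/680 = 0.20, a_32 = 170/680 = 0.25
  a_13 = 48/480 = 0.10, a_23 = 48/480 = 0.10, a_33 = 96/480 = 0.20
I − A =
  [   0.70    -0.05    -0.10]
  [  -0.40     0.80    -0.10]
  [  -0.20    -0.25     0.80]
Cofactors of I−A, C_ij = (−1)^(i+j)·(minor ij) (rows/columns in the sector order above):
  C_11 = (0.80)(0.80) − (-0.10)(-0.25) = 0.6150
  C_12 = −[(-0.40)(0.80) − (-0.10)(-0.20)] = 0.3400
  C_13 = (-0.40)(-0.25) − (0.80)(-0.20) = 0.2600
  C_21 = −[(-0.05)(0.80) − (-0.10)(-0.25)] = 0.0650
  C_22 = (0.70)(0.80) − (-0.10)(-0.20) = 0.5400
  C_23 = −[(0.70)(-0.25) − (-0.05)(-0.20)] = 0.1850
  C_31 = (-0.05)(-0.10) − (-0.10)(0.80) = 0.0850
  C_32 = −[(0.70)(-0.10) − (-0.10)(-0.40)] = 0.1100
  C_33 = (0.70)(0.80) − (-0.05)(-0.40) = 0.5400
det(I−A) = Σ_j (I−A)_1j·C_1j = (0.70)(0.6150) + (-0.05)(0.3400) + (-0.10)(0.2600) = 0.3875
adj(I−A) = Cᵀ =
  [ 0.6150   0.0650   0.0850]
  [ 0.3400   0.5400   0.1100]
  [ 0.2600   0.1850   0.5400]
(I − A)⁻¹ = adj(I−A) / det(I−A) ≈
  [   1.5871     0.1677     0.2194]
  [   0.8774     1.3935     0.2839]
  [   0.6710     0.4774     1.3935]
First solve x = (I − A)⁻¹ d = adj(I−A)·d / det(I−A); in particular x_3 = (0.2600·275 + 0.1850·1450 + 0.5400·150) / 0.3875 = 420.75 / 0.3875 ≈ 1085.8065.
Intermediate flow from 2 to 3: z_23 = a_23 · x_3 = 0.10 × 420.75 / 0.3875 = 42.075 / 0.3875 ≈ 108.58.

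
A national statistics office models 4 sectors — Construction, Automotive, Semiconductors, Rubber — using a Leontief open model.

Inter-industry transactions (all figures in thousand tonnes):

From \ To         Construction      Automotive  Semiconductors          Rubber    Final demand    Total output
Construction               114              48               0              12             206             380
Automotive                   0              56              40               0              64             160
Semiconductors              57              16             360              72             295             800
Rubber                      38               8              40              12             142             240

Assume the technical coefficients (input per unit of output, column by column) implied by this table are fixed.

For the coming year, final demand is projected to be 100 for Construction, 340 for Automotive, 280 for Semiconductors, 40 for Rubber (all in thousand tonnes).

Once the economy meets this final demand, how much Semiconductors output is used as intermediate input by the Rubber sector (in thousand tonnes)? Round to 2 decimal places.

z_34 = 47.50

Technical coefficients a_ij = z_ij / X_j:
  a_11 = 114/380 = 0.30, a_21 = 0/380 = 0.00, a_31 = 57/380 = 0.15, a_41 = 38/380 = 0.10
  a_12 = 48/160 = 0.30, a_22 = 56/160 = 0.35, a_32 = 16/160 = 0.10, a_42 = 8/160 = 0.05
  a_13 = 0/800 = 0.00, a_23 = 40/800 = 0.05, a_33 = 360/800 = 0.45, a_43 = 40/800 = 0.05
  a_14 = 12/240 = 0.05, a_24 = 0/240 = 0.00, a_34 = 72/240 = 0.30, a_44 = 12/240 = 0.05
I − A =
  [   0.70    -0.30     0.00    -0.05]
  [   0.00     0.65    -0.05     0.00]
  [  -0.15    -0.10     0.55    -0.30]
  [  -0.10    -0.05    -0.05     0.95]
Compute the cofactors C_ij = (−1)^(i+j)·(3×3 minor ij) of I−A; the adjugate is their transpose:
adj(I−A) = Cᵀ =
  [ 0.324375   0.153875   0.016000   0.022125]
  [ 0.008625   0.352125   0.033000   0.010875]
  [ 0.112125   0.128625   0.429000   0.141375]
  [ 0.040500   0.041500   0.026000   0.244500]
det(I−A) = Σ_j (I−A)_1j·C_1j = (0.70)(0.324375) + (-0.30)(0.008625) + (0.00)(0.112125) + (-0.05)(0.040500) = 0.22245
(I − A)⁻¹ = adj(I−A) / det(I−A) ≈
  [   1.4582     0.6917     0.0719     0.0995]
  [   0.0388     1.5829     0.1483     0.0489]
  [   0.5040     0.5782     1.9285     0.6355]
  [   0.1821     0.1866     0.1169     1.0991]
First solve x = (I − A)⁻¹ d = adj(I−A)·d / det(I−A); in particular x_4 = (0.040500·100 + 0.041500·340 + 0.026000·280 + 0.244500·40) / 0.22245 = 35.22 / 0.22245 ≈ 158.3277.
Intermediate flow from 3 to 4: z_34 = a_34 · x_4 = 0.30 × 35.22 / 0.22245 = 10.566 / 0.22245 ≈ 47.50.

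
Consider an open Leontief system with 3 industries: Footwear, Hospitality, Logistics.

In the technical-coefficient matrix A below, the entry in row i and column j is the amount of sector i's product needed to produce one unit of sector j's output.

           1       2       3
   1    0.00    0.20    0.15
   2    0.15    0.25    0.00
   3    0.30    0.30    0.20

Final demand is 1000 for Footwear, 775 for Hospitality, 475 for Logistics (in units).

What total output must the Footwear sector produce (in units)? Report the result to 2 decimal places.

I − A =
  [   1.00    -0.20    -0.15]
  [  -0.15     0.75     0.00]
  [  -0.30    -0.30     0.80]
Cofactors of I−A, C_ij = (−1)^(i+j)·(minor ij) (rows/columns in the sector order above):
  C_11 = (0.75)(0.80) − (0.00)(-0.30) = 0.6000
  C_12 = −[(-0.15)(0.80) − (0.00)(-0.30)] = 0.1200
  C_13 = (-0.15)(-0.30) − (0.75)(-0.30) = 0.2700
  C_21 = −[(-0.20)(0.80) − (-0.15)(-0.30)] = 0.2050
  C_22 = (1.00)(0.80) − (-0.15)(-0.30) = 0.7550
  C_23 = −[(1.00)(-0.30) − (-0.20)(-0.30)] = 0.3600
  C_31 = (-0.20)(0.00) − (-0.15)(0.75) = 0.1125
  C_32 = −[(1.00)(0.00) − (-0.15)(-0.15)] = 0.0225
  C_33 = (1.00)(0.75) − (-0.20)(-0.15) = 0.7200
det(I−A) = Σ_j (I−A)_1j·C_1j = (1.00)(0.6000) + (-0.20)(0.1200) + (-0.15)(0.2700) = 0.5355
adj(I−A) = Cᵀ =
  [ 0.6000   0.2050   0.1125]
  [ 0.1200   0.7550   0.0225]
  [ 0.2700   0.3600   0.7200]
(I − A)⁻¹ = adj(I−A) / det(I−A) ≈
  [   1.1204     0.3828     0.2101]
  [   0.2241     1.4099     0.0420]
  [   0.5042     0.6723     1.3445]
x = (I − A)⁻¹ d = adj(I−A)·d / det(I−A), with det(I−A) = 0.5355:
  x_1 = (0.6000·1000 + 0.2050·775 + 0.1125·475) / 0.5355 = 812.3125 / 0.5355 ≈ 1516.92
  x_2 = (0.1200·1000 + 0.7550·775 + 0.0225·475) / 0.5355 = 715.8125 / 0.5355 ≈ 1336.72
  x_3 = (0.2700·1000 + 0.3600·775 + 0.7200·475) / 0.5355 = 891.00 / 0.5355 ≈ 1663.87

x_1 = 1516.92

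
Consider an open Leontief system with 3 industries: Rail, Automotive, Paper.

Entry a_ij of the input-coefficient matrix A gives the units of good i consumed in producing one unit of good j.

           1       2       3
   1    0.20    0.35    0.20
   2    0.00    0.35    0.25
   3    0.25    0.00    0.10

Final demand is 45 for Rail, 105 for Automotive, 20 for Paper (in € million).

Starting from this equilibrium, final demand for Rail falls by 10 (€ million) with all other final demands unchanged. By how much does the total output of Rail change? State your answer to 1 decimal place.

Δx_1 = -14.1

I − A =
  [   0.80    -0.35    -0.20]
  [   0.00     0.65    -0.25]
  [  -0.25     0.00     0.90]
Cofactors of I−A, C_ij = (−1)^(i+j)·(minor ij) (rows/columns in the sector order above):
  C_11 = (0.65)(0.90) − (-0.25)(0.00) = 0.5850
  C_12 = −[(0.00)(0.90) − (-0.25)(-0.25)] = 0.0625
  C_13 = (0.00)(0.00) − (0.65)(-0.25) = 0.1625
  C_21 = −[(-0.35)(0.90) − (-0.20)(0.00)] = 0.3150
  C_22 = (0.80)(0.90) − (-0.20)(-0.25) = 0.6700
  C_23 = −[(0.80)(0.00) − (-0.35)(-0.25)] = 0.0875
  C_31 = (-0.35)(-0.25) − (-0.20)(0.65) = 0.2175
  C_32 = −[(0.80)(-0.25) − (-0.20)(0.00)] = 0.2000
  C_33 = (0.80)(0.65) − (-0.35)(0.00) = 0.5200
det(I−A) = Σ_j (I−A)_1j·C_1j = (0.80)(0.5850) + (-0.35)(0.0625) + (-0.20)(0.1625) = 0.413625
adj(I−A) = Cᵀ =
  [ 0.5850   0.3150   0.2175]
  [ 0.0625   0.6700   0.2000]
  [ 0.1625   0.0875   0.5200]
(I − A)⁻¹ = adj(I−A) / det(I−A) ≈
  [   1.4143     0.7616     0.5258]
  [   0.1511     1.6198     0.4835]
  [   0.3929     0.2115     1.2572]
Δx = (I − A)⁻¹ Δd with Δd having -10 in the Rail component and 0 elsewhere.
So Δx_1 = L_11 · (-10), where L_11 = adj(I−A)_11 / det(I−A) = 0.5850 / 0.413625.
Δx_1 = 0.5850 × (-10) / 0.413625 = -5.85 / 0.413625 ≈ -14.1.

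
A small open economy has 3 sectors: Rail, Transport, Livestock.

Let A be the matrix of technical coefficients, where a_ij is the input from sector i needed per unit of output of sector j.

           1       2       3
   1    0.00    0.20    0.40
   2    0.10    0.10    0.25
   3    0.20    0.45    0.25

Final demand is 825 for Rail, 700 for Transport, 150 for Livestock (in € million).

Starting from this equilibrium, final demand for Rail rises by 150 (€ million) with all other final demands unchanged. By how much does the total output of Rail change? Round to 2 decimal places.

Δx_1 = 188.55

I − A =
  [   1.00    -0.20    -0.40]
  [  -0.10     0.90    -0.25]
  [  -0.20    -0.45     0.75]
Cofactors of I−A, C_ij = (−1)^(i+j)·(minor ij) (rows/columns in the sector order above):
  C_11 = (0.90)(0.75) − (-0.25)(-0.45) = 0.5625
  C_12 = −[(-0.10)(0.75) − (-0.25)(-0.20)] = 0.1250
  C_13 = (-0.10)(-0.45) − (0.90)(-0.20) = 0.2250
  C_21 = −[(-0.20)(0.75) − (-0.40)(-0.45)] = 0.3300
  C_22 = (1.00)(0.75) − (-0.40)(-0.20) = 0.6700
  C_23 = −[(1.00)(-0.45) − (-0.20)(-0.20)] = 0.4900
  C_31 = (-0.20)(-0.25) − (-0.40)(0.90) = 0.4100
  C_32 = −[(1.00)(-0.25) − (-0.40)(-0.10)] = 0.2900
  C_33 = (1.00)(0.90) − (-0.20)(-0.10) = 0.8800
det(I−A) = Σ_j (I−A)_1j·C_1j = (1.00)(0.5625) + (-0.20)(0.1250) + (-0.40)(0.2250) = 0.4475
adj(I−A) = Cᵀ =
  [ 0.5625   0.3300   0.4100]
  [ 0.1250   0.6700   0.2900]
  [ 0.2250   0.4900   0.8800]
(I − A)⁻¹ = adj(I−A) / det(I−A) ≈
  [   1.2570     0.7374     0.9162]
  [   0.2793     1.4972     0.6480]
  [   0.5028     1.0950     1.9665]
Δx = (I − A)⁻¹ Δd with Δd having +150 in the Rail component and 0 elsewhere.
So Δx_1 = L_11 · (+150), where L_11 = adj(I−A)_11 / det(I−A) = 0.5625 / 0.4475.
Δx_1 = 0.5625 × (+150) / 0.4475 = 84.375 / 0.4475 ≈ 188.55.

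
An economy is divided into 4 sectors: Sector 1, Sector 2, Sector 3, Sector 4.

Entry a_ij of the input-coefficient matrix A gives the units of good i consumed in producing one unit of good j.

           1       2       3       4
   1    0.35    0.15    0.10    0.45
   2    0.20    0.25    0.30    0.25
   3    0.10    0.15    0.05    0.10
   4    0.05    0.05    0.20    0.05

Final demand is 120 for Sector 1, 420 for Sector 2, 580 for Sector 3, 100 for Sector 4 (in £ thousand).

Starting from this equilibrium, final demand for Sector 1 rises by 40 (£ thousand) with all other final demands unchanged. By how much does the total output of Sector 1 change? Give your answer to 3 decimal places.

I − A =
  [   0.65    -0.15    -0.10    -0.45]
  [  -0.20     0.75    -0.30    -0.25]
  [  -0.10    -0.15     0.95    -0.10]
  [  -0.05    -0.05    -0.20     0.95]
Compute the cofactors C_ij = (−1)^(i+j)·(3×3 minor ij) of I−A; the adjugate is their transpose:
adj(I−A) = Cᵀ =
  [ 0.598250   0.182000   0.194500   0.351750]
  [ 0.223375   0.533250   0.249250   0.272375]
  [ 0.105125   0.109750   0.403250   0.121125]
  [ 0.065375   0.060750   0.108250   0.390375]
det(I−A) = Σ_j (I−A)_1j·C_1j = (0.65)(0.598250) + (-0.15)(0.223375) + (-0.10)(0.105125) + (-0.45)(0.065375) = 0.315425
(I − A)⁻¹ = adj(I−A) / det(I−A) ≈
  [   1.8966     0.5770     0.6166     1.1152]
  [   0.7082     1.6906     0.7902     0.8635]
  [   0.3333     0.3479     1.2784     0.3840]
  [   0.2073     0.1926     0.3432     1.2376]
Δx = (I − A)⁻¹ Δd with Δd having +40 in the Sector 1 component and 0 elsewhere.
So Δx_1 = L_11 · (+40), where L_11 = adj(I−A)_11 / det(I−A) = 0.598250 / 0.315425.
Δx_1 = 0.598250 × (+40) / 0.315425 = 23.93 / 0.315425 ≈ 75.866.

Δx_1 = 75.866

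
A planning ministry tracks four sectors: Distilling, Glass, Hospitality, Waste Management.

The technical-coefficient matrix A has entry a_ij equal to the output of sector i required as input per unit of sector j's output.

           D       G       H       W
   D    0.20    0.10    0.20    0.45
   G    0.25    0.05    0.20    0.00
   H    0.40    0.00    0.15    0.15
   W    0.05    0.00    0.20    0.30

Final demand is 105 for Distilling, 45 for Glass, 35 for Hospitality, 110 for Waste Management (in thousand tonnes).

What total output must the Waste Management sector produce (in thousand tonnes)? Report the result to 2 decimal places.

x_W = 257.05

I − A =
  [   0.80    -0.10    -0.20    -0.45]
  [  -0.25     0.95    -0.20     0.00]
  [  -0.40     0.00     0.85    -0.15]
  [  -0.05     0.00    -0.20     0.70]
Compute the cofactors C_ij = (−1)^(i+j)·(3×3 minor ij) of I−A; the adjugate is their transpose:
adj(I−A) = Cᵀ =
  [ 0.536750   0.056500   0.232500   0.394875]
  [ 0.198750   0.339375   0.165000   0.163125]
  [ 0.273125   0.028750   0.493125   0.281250]
  [ 0.116375   0.012250   0.157500   0.540750]
det(I−A) = Σ_j (I−A)_1j·C_1j = (0.80)(0.536750) + (-0.10)(0.198750) + (-0.20)(0.273125) + (-0.45)(0.116375) = 0.30253125
(I − A)⁻¹ = adj(I−A) / det(I−A) ≈
  [   1.7742     0.1868     0.7685     1.3052]
  [   0.6570     1.1218     0.5454     0.5392]
  [   0.9028     0.0950     1.6300     0.9297]
  [   0.3847     0.0405     0.5206     1.7874]
x = (I − A)⁻¹ d = adj(I−A)·d / det(I−A), with det(I−A) = 0.30253125:
  x_D = (0.536750·105 + 0.056500·45 + 0.232500·35 + 0.394875·110) / 0.30253125 = 110.475 / 0.30253125 ≈ 365.17
  x_G = (0.198750·105 + 0.339375·45 + 0.165000·35 + 0.163125·110) / 0.30253125 = 59.859375 / 0.30253125 ≈ 197.86
  x_H = (0.273125·105 + 0.028750·45 + 0.493125·35 + 0.281250·110) / 0.30253125 = 78.16875 / 0.30253125 ≈ 258.38
  x_W = (0.116375·105 + 0.012250·45 + 0.157500·35 + 0.540750·110) / 0.30253125 = 77.765625 / 0.30253125 ≈ 257.05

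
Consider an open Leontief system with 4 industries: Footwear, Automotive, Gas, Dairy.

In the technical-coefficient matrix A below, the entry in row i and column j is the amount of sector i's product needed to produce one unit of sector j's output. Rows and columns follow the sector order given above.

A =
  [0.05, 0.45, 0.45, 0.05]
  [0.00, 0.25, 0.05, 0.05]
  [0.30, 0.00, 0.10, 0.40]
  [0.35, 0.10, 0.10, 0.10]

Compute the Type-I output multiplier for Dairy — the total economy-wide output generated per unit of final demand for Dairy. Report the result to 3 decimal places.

I − A =
  [   0.95    -0.45    -0.45    -0.05]
  [   0.00     0.75    -0.05    -0.05]
  [  -0.30     0.00     0.90    -0.40]
  [  -0.35    -0.10    -0.10     0.90]
Compute the cofactors C_ij = (−1)^(i+j)·(3×3 minor ij) of I−A; the adjugate is their transpose:
adj(I−A) = Cᵀ =
  [ 0.57100   0.36900   0.32800   0.19800]
  [ 0.03775   0.52975   0.05450   0.05575]
  [ 0.30600   0.22400   0.61550   0.30300]
  [ 0.26025   0.22725   0.20200   0.53325]
det(I−A) = Σ_j (I−A)_1j·C_1j = (0.95)(0.57100) + (-0.45)(0.03775) + (-0.45)(0.30600) + (-0.05)(0.26025) = 0.37475
(I − A)⁻¹ = adj(I−A) / det(I−A) ≈
  [   1.5237     0.9847     0.8753     0.5284]
  [   0.1007     1.4136     0.1454     0.1488]
  [   0.8165     0.5977     1.6424     0.8085]
  [   0.6945     0.6064     0.5390     1.4229]
The output multiplier for sector j is the column-j sum of the Leontief inverse (I − A)⁻¹ = adj(I−A) / det(I−A).
Column D of adj(I−A): (0.19800, 0.05575, 0.30300, 0.53325); det(I−A) = 0.37475.
m_D = (0.19800 + 0.05575 + 0.30300 + 0.53325) / 0.37475 = 1.09 / 0.37475 ≈ 2.909.

m_D = 2.909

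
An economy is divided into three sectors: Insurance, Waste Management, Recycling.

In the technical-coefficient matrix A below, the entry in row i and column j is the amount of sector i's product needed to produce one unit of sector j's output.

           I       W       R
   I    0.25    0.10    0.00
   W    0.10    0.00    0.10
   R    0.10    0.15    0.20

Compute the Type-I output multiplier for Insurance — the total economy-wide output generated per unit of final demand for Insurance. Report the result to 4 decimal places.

m_I = 1.7076

I − A =
  [   0.75    -0.10     0.00]
  [  -0.10     1.00    -0.10]
  [  -0.10    -0.15     0.80]
Cofactors of I−A, C_ij = (−1)^(i+j)·(minor ij) (rows/columns in the sector order above):
  C_11 = (1.00)(0.80) − (-0.10)(-0.15) = 0.7850
  C_12 = −[(-0.10)(0.80) − (-0.10)(-0.10)] = 0.0900
  C_13 = (-0.10)(-0.15) − (1.00)(-0.10) = 0.1150
  C_21 = −[(-0.10)(0.80) − (0.00)(-0.15)] = 0.0800
  C_22 = (0.75)(0.80) − (0.00)(-0.10) = 0.6000
  C_23 = −[(0.75)(-0.15) − (-0.10)(-0.10)] = 0.1225
  C_31 = (-0.10)(-0.10) − (0.00)(1.00) = 0.0100
  C_32 = −[(0.75)(-0.10) − (0.00)(-0.10)] = 0.0750
  C_33 = (0.75)(1.00) − (-0.10)(-0.10) = 0.7400
det(I−A) = Σ_j (I−A)_1j·C_1j = (0.75)(0.7850) + (-0.10)(0.0900) + (0.00)(0.1150) = 0.57975
adj(I−A) = Cᵀ =
  [ 0.7850   0.0800   0.0100]
  [ 0.0900   0.6000   0.0750]
  [ 0.1150   0.1225   0.7400]
(I − A)⁻¹ = adj(I−A) / det(I−A) ≈
  [   1.35403     0.13799     0.01725]
  [   0.15524     1.03493     0.12937]
  [   0.19836     0.21130     1.27641]
The output multiplier for sector j is the column-j sum of the Leontief inverse (I − A)⁻¹ = adj(I−A) / det(I−A).
Column I of adj(I−A): (0.7850, 0.0900, 0.1150); det(I−A) = 0.57975.
m_I = (0.7850 + 0.0900 + 0.1150) / 0.57975 = 0.99 / 0.57975 ≈ 1.7076.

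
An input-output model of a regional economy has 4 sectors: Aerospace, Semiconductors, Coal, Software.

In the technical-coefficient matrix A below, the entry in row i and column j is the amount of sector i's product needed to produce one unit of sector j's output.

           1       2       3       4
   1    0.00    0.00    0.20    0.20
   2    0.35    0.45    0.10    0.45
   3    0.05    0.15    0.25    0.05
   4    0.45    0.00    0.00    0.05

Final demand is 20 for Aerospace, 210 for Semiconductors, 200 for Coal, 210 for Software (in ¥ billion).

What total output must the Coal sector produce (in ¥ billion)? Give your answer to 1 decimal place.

x_3 = 463.3

I − A =
  [   1.00     0.00    -0.20    -0.20]
  [  -0.35     0.55    -0.10    -0.45]
  [  -0.05    -0.15     0.75    -0.05]
  [  -0.45     0.00     0.00     0.95]
Compute the cofactors C_ij = (−1)^(i+j)·(3×3 minor ij) of I−A; the adjugate is their transpose:
adj(I−A) = Cᵀ =
  [ 0.377625   0.028500   0.104500   0.098500]
  [ 0.408250   0.631000   0.193000   0.395000]
  [ 0.118750   0.129000   0.473000   0.111000]
  [ 0.178875   0.013500   0.049500   0.381500]
det(I−A) = Σ_j (I−A)_1j·C_1j = (1.00)(0.377625) + (0.00)(0.408250) + (-0.20)(0.118750) + (-0.20)(0.178875) = 0.3181
(I − A)⁻¹ = adj(I−A) / det(I−A) ≈
  [   1.1871     0.0896     0.3285     0.3097]
  [   1.2834     1.9837     0.6067     1.2417]
  [   0.3733     0.4055     1.4870     0.3489]
  [   0.5623     0.0424     0.1556     1.1993]
x = (I − A)⁻¹ d = adj(I−A)·d / det(I−A), with det(I−A) = 0.3181:
  x_1 = (0.377625·20 + 0.028500·210 + 0.104500·200 + 0.098500·210) / 0.3181 = 55.1225 / 0.3181 ≈ 173.3
  x_2 = (0.408250·20 + 0.631000·210 + 0.193000·200 + 0.395000·210) / 0.3181 = 262.225 / 0.3181 ≈ 824.3
  x_3 = (0.118750·20 + 0.129000·210 + 0.473000·200 + 0.111000·210) / 0.3181 = 147.375 / 0.3181 ≈ 463.3
  x_4 = (0.178875·20 + 0.013500·210 + 0.049500·200 + 0.381500·210) / 0.3181 = 96.4275 / 0.3181 ≈ 303.1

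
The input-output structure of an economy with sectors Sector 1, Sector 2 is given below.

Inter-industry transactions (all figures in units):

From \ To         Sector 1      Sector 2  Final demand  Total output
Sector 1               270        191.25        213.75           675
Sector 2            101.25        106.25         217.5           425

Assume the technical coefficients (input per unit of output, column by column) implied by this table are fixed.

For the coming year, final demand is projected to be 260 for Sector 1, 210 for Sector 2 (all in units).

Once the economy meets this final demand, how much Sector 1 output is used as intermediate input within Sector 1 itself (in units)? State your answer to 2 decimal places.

z_11 = 302.75

Technical coefficients a_ij = z_ij / X_j:
  a_11 = 270/675 = 0.40, a_21 = 101.25/675 = 0.15
  a_12 = 191.25/425 = 0.45, a_22 = 106.25/425 = 0.25
I − A =
  [   0.60    -0.45]
  [  -0.15     0.75]
det(I−A) = (0.60)(0.75) − (-0.45)(-0.15) = 0.3825
adj(I−A) = [[0.75, 0.45], [0.15, 0.60]]
(I − A)⁻¹ = adj(I−A) / det(I−A) ≈
  [   1.9608     1.1765]
  [   0.3922     1.5686]
First solve x = (I − A)⁻¹ d = adj(I−A)·d / det(I−A); in particular x_1 = (0.75·260 + 0.45·210) / 0.3825 = 289.50 / 0.3825 ≈ 756.8627.
Intermediate flow from 1 to 1: z_11 = a_11 · x_1 = 0.40 × 289.50 / 0.3825 = 115.80 / 0.3825 ≈ 302.75.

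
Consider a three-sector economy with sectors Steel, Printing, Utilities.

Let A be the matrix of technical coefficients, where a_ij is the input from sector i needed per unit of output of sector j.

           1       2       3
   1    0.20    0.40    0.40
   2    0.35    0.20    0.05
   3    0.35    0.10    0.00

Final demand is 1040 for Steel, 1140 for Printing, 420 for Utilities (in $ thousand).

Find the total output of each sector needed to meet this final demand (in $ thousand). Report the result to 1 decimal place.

x_1 = 4052.9, x_2 = 3333.9, x_3 = 2171.9

I − A =
  [   0.80    -0.40    -0.40]
  [  -0.35     0.80    -0.05]
  [  -0.35    -0.10     1.00]
Cofactors of I−A, C_ij = (−1)^(i+j)·(minor ij) (rows/columns in the sector order above):
  C_11 = (0.80)(1.00) − (-0.05)(-0.10) = 0.7950
  C_12 = −[(-0.35)(1.00) − (-0.05)(-0.35)] = 0.3675
  C_13 = (-0.35)(-0.10) − (0.80)(-0.35) = 0.3150
  C_21 = −[(-0.40)(1.00) − (-0.40)(-0.10)] = 0.4400
  C_22 = (0.80)(1.00) − (-0.40)(-0.35) = 0.6600
  C_23 = −[(0.80)(-0.10) − (-0.40)(-0.35)] = 0.2200
  C_31 = (-0.40)(-0.05) − (-0.40)(0.80) = 0.3400
  C_32 = −[(0.80)(-0.05) − (-0.40)(-0.35)] = 0.1800
  C_33 = (0.80)(0.80) − (-0.40)(-0.35) = 0.5000
det(I−A) = Σ_j (I−A)_1j·C_1j = (0.80)(0.7950) + (-0.40)(0.3675) + (-0.40)(0.3150) = 0.3630
adj(I−A) = Cᵀ =
  [ 0.7950   0.4400   0.3400]
  [ 0.3675   0.6600   0.1800]
  [ 0.3150   0.2200   0.5000]
(I − A)⁻¹ = adj(I−A) / det(I−A) ≈
  [   2.1901     1.2121     0.9366]
  [   1.0124     1.8182     0.4959]
  [   0.8678     0.6061     1.3774]
x = (I − A)⁻¹ d = adj(I−A)·d / det(I−A), with det(I−A) = 0.3630:
  x_1 = (0.7950·1040 + 0.4400·1140 + 0.3400·420) / 0.3630 = 1471.20 / 0.3630 ≈ 4052.9
  x_2 = (0.3675·1040 + 0.6600·1140 + 0.1800·420) / 0.3630 = 1210.20 / 0.3630 ≈ 3333.9
  x_3 = (0.3150·1040 + 0.2200·1140 + 0.5000·420) / 0.3630 = 788.40 / 0.3630 ≈ 2171.9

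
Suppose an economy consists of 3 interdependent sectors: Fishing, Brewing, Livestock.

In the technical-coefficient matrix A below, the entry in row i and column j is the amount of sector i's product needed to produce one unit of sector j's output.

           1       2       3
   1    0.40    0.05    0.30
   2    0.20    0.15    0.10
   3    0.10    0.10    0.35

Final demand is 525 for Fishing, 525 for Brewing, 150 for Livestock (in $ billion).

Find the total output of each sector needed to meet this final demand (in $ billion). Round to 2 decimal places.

x_1 = 1242.60, x_2 = 977.35, x_3 = 572.30

I − A =
  [   0.60    -0.05    -0.30]
  [  -0.20     0.85    -0.10]
  [  -0.10    -0.10     0.65]
Cofactors of I−A, C_ij = (−1)^(i+j)·(minor ij) (rows/columns in the sector order above):
  C_11 = (0.85)(0.65) − (-0.10)(-0.10) = 0.5425
  C_12 = −[(-0.20)(0.65) − (-0.10)(-0.10)] = 0.1400
  C_13 = (-0.20)(-0.10) − (0.85)(-0.10) = 0.1050
  C_21 = −[(-0.05)(0.65) − (-0.30)(-0.10)] = 0.0625
  C_22 = (0.60)(0.65) − (-0.30)(-0.10) = 0.3600
  C_23 = −[(0.60)(-0.10) − (-0.05)(-0.10)] = 0.0650
  C_31 = (-0.05)(-0.10) − (-0.30)(0.85) = 0.2600
  C_32 = −[(0.60)(-0.10) − (-0.30)(-0.20)] = 0.1200
  C_33 = (0.60)(0.85) − (-0.05)(-0.20) = 0.5000
det(I−A) = Σ_j (I−A)_1j·C_1j = (0.60)(0.5425) + (-0.05)(0.1400) + (-0.30)(0.1050) = 0.2870
adj(I−A) = Cᵀ =
  [ 0.5425   0.0625   0.2600]
  [ 0.1400   0.3600   0.1200]
  [ 0.1050   0.0650   0.5000]
(I − A)⁻¹ = adj(I−A) / det(I−A) ≈
  [   1.8902     0.2178     0.9059]
  [   0.4878     1.2544     0.4181]
  [   0.3659     0.2265     1.7422]
x = (I − A)⁻¹ d = adj(I−A)·d / det(I−A), with det(I−A) = 0.2870:
  x_1 = (0.5425·525 + 0.0625·525 + 0.2600·150) / 0.2870 = 356.625 / 0.2870 ≈ 1242.60
  x_2 = (0.1400·525 + 0.3600·525 + 0.1200·150) / 0.2870 = 280.50 / 0.2870 ≈ 977.35
  x_3 = (0.1050·525 + 0.0650·525 + 0.5000·150) / 0.2870 = 164.25 / 0.2870 ≈ 572.30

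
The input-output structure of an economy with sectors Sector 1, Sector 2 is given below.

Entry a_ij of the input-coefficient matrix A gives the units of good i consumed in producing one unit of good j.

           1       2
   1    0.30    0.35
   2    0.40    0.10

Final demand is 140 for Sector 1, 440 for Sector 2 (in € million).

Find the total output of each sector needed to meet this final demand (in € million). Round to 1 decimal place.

I − A =
  [   0.70    -0.35]
  [  -0.40     0.90]
det(I−A) = (0.70)(0.90) − (-0.35)(-0.40) = 0.4900
adj(I−A) = [[0.90, 0.35], [0.40, 0.70]]
(I − A)⁻¹ = adj(I−A) / det(I−A) ≈
  [   1.8367     0.7143]
  [   0.8163     1.4286]
x = (I − A)⁻¹ d = adj(I−A)·d / det(I−A), with det(I−A) = 0.4900:
  x_1 = (0.90·140 + 0.35·440) / 0.4900 = 280.00 / 0.4900 ≈ 571.4
  x_2 = (0.40·140 + 0.70·440) / 0.4900 = 364.00 / 0.4900 ≈ 742.9

x_1 = 571.4, x_2 = 742.9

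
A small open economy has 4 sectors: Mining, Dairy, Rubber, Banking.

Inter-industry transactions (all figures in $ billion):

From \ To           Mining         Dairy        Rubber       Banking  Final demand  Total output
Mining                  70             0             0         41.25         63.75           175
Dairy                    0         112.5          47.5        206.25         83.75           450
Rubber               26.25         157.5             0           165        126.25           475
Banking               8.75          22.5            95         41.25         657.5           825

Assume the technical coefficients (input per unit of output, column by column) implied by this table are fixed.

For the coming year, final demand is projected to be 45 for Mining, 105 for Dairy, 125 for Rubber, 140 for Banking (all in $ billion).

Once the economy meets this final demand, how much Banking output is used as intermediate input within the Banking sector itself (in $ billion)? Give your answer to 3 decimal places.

Technical coefficients a_ij = z_ij / X_j:
  a_11 = 70/175 = 0.40, a_21 = 0/175 = 0.00, a_31 = 26.25/175 = 0.15, a_41 = 8.75/175 = 0.05
  a_12 = 0/450 = 0.00, a_22 = 112.5/450 = 0.25, a_32 = 157.5/450 = 0.35, a_42 = 22.5/450 = 0.05
  a_13 = 0/475 = 0.00, a_23 = 47.5/475 = 0.10, a_33 = 0/475 = 0.00, a_43 = 95/475 = 0.20
  a_14 = 41.25/825 = 0.05, a_24 = 206.25/825 = 0.25, a_34 = 165/825 = 0.20, a_44 = 41.25/825 = 0.05
I − A =
  [   0.60     0.00     0.00    -0.05]
  [   0.00     0.75    -0.10    -0.25]
  [  -0.15    -0.35     1.00    -0.20]
  [  -0.05    -0.05    -0.20     0.95]
Compute the cofactors C_ij = (−1)^(i+j)·(3×3 minor ij) of I−A; the adjugate is their transpose:
adj(I−A) = Cᵀ =
  [ 0.618250   0.006000   0.007750   0.035750]
  [ 0.035250   0.542000   0.086750   0.162750]
  [ 0.116875   0.205000   0.418125   0.148125]
  [ 0.059000   0.072000   0.093000   0.429000]
det(I−A) = Σ_j (I−A)_1j·C_1j = (0.60)(0.618250) + (0.00)(0.035250) + (0.00)(0.116875) + (-0.05)(0.059000) = 0.3680
(I − A)⁻¹ = adj(I−A) / det(I−A) ≈
  [   1.6800     0.0163     0.0211     0.0971]
  [   0.0958     1.4728     0.2357     0.4423]
  [   0.3176     0.5571     1.1362     0.4025]
  [   0.1603     0.1957     0.2527     1.1658]
First solve x = (I − A)⁻¹ d = adj(I−A)·d / det(I−A); in particular x_4 = (0.059000·45 + 0.072000·105 + 0.093000·125 + 0.429000·140) / 0.3680 = 81.90 / 0.3680 ≈ 222.55435.
Intermediate flow from 4 to 4: z_44 = a_44 · x_4 = 0.05 × 81.90 / 0.3680 = 4.095 / 0.3680 ≈ 11.128.

z_44 = 11.128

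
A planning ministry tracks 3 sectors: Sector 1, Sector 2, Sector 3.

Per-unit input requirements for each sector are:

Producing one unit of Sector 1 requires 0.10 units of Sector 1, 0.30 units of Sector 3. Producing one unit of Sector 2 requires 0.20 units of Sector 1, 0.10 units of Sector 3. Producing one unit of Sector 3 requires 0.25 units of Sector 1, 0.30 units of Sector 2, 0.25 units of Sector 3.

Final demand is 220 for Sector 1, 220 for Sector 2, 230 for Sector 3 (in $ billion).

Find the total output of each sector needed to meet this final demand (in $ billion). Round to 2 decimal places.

x_1 = 483.24, x_2 = 385.41, x_3 = 551.35

I − A =
  [   0.90    -0.20    -0.25]
  [   0.00     1.00    -0.30]
  [  -0.30    -0.10     0.75]
Cofactors of I−A, C_ij = (−1)^(i+j)·(minor ij) (rows/columns in the sector order above):
  C_11 = (1.00)(0.75) − (-0.30)(-0.10) = 0.7200
  C_12 = −[(0.00)(0.75) − (-0.30)(-0.30)] = 0.0900
  C_13 = (0.00)(-0.10) − (1.00)(-0.30) = 0.3000
  C_21 = −[(-0.20)(0.75) − (-0.25)(-0.10)] = 0.1750
  C_22 = (0.90)(0.75) − (-0.25)(-0.30) = 0.6000
  C_23 = −[(0.90)(-0.10) − (-0.20)(-0.30)] = 0.1500
  C_31 = (-0.20)(-0.30) − (-0.25)(1.00) = 0.3100
  C_32 = −[(0.90)(-0.30) − (-0.25)(0.00)] = 0.2700
  C_33 = (0.90)(1.00) − (-0.20)(0.00) = 0.9000
det(I−A) = Σ_j (I−A)_1j·C_1j = (0.90)(0.7200) + (-0.20)(0.0900) + (-0.25)(0.3000) = 0.5550
adj(I−A) = Cᵀ =
  [ 0.7200   0.1750   0.3100]
  [ 0.0900   0.6000   0.2700]
  [ 0.3000   0.1500   0.9000]
(I − A)⁻¹ = adj(I−A) / det(I−A) ≈
  [   1.2973     0.3153     0.5586]
  [   0.1622     1.0811     0.4865]
  [   0.5405     0.2703     1.6216]
x = (I − A)⁻¹ d = adj(I−A)·d / det(I−A), with det(I−A) = 0.5550:
  x_1 = (0.7200·220 + 0.1750·220 + 0.3100·230) / 0.5550 = 268.20 / 0.5550 ≈ 483.24
  x_2 = (0.0900·220 + 0.6000·220 + 0.2700·230) / 0.5550 = 213.90 / 0.5550 ≈ 385.41
  x_3 = (0.3000·220 + 0.1500·220 + 0.9000·230) / 0.5550 = 306.00 / 0.5550 ≈ 551.35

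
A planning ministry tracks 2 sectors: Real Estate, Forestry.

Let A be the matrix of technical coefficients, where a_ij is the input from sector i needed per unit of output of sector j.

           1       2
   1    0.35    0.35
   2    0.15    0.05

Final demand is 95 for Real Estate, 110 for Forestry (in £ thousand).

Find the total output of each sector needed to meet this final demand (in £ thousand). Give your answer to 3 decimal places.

x_1 = 227.876, x_2 = 151.770

I − A =
  [   0.65    -0.35]
  [  -0.15     0.95]
det(I−A) = (0.65)(0.95) − (-0.35)(-0.15) = 0.5650
adj(I−A) = [[0.95, 0.35], [0.15, 0.65]]
(I − A)⁻¹ = adj(I−A) / det(I−A) ≈
  [   1.6814     0.6195]
  [   0.2655     1.1504]
x = (I − A)⁻¹ d = adj(I−A)·d / det(I−A), with det(I−A) = 0.5650:
  x_1 = (0.95·95 + 0.35·110) / 0.5650 = 128.75 / 0.5650 ≈ 227.876
  x_2 = (0.15·95 + 0.65·110) / 0.5650 = 85.75 / 0.5650 ≈ 151.770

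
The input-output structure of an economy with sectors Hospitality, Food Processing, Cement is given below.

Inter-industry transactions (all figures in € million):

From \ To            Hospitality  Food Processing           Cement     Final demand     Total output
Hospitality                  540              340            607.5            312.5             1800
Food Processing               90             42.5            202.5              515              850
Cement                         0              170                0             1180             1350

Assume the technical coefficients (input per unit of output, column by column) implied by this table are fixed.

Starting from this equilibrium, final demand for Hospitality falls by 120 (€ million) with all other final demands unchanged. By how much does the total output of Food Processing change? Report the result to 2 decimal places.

Technical coefficients a_ij = z_ij / X_j:
  a_11 = 540/1800 = 0.30, a_21 = 90/1800 = 0.05, a_31 = 0/1800 = 0.00
  a_12 = 340/850 = 0.40, a_22 = 42.5/850 = 0.05, a_32 = 170/850 = 0.20
  a_13 = 607.5/1350 = 0.45, a_23 = 202.5/1350 = 0.15, a_33 = 0/1350 = 0.00
I − A =
  [   0.70    -0.40    -0.45]
  [  -0.05     0.95    -0.15]
  [   0.00    -0.20     1.00]
Cofactors of I−A, C_ij = (−1)^(i+j)·(minor ij) (rows/columns in the sector order above):
  C_11 = (0.95)(1.00) − (-0.15)(-0.20) = 0.9200
  C_12 = −[(-0.05)(1.00) − (-0.15)(0.00)] = 0.0500
  C_13 = (-0.05)(-0.20) − (0.95)(0.00) = 0.0100
  C_21 = −[(-0.40)(1.00) − (-0.45)(-0.20)] = 0.4900
  C_22 = (0.70)(1.00) − (-0.45)(0.00) = 0.7000
  C_23 = −[(0.70)(-0.20) − (-0.40)(0.00)] = 0.1400
  C_31 = (-0.40)(-0.15) − (-0.45)(0.95) = 0.4875
  C_32 = −[(0.70)(-0.15) − (-0.45)(-0.05)] = 0.1275
  C_33 = (0.70)(0.95) − (-0.40)(-0.05) = 0.6450
det(I−A) = Σ_j (I−A)_1j·C_1j = (0.70)(0.9200) + (-0.40)(0.0500) + (-0.45)(0.0100) = 0.6195
adj(I−A) = Cᵀ =
  [ 0.9200   0.4900   0.4875]
  [ 0.0500   0.7000   0.1275]
  [ 0.0100   0.1400   0.6450]
(I − A)⁻¹ = adj(I−A) / det(I−A) ≈
  [   1.4851     0.7910     0.7869]
  [   0.0807     1.1299     0.2058]
  [   0.0161     0.2260     1.0412]
Δx = (I − A)⁻¹ Δd with Δd having -120 in the Hospitality component and 0 elsewhere.
So Δx_2 = L_21 · (-120), where L_21 = adj(I−A)_21 / det(I−A) = 0.0500 / 0.6195.
Δx_2 = 0.0500 × (-120) / 0.6195 = -6.00 / 0.6195 ≈ -9.69.

Δx_2 = -9.69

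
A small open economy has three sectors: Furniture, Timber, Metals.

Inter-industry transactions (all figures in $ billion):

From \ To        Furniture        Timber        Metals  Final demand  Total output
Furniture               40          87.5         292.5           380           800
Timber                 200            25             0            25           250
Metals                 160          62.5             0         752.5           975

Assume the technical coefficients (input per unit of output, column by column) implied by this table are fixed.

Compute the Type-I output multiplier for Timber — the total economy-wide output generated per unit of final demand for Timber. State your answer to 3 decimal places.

Technical coefficients a_ij = z_ij / X_j:
  a_11 = 40/800 = 0.05, a_21 = 200/800 = 0.25, a_31 = 160/800 = 0.20
  a_12 = 87.5/250 = 0.35, a_22 = 25/250 = 0.10, a_32 = 62.5/250 = 0.25
  a_13 = 292.5/975 = 0.30, a_23 = 0/975 = 0.00, a_33 = 0/975 = 0.00
I − A =
  [   0.95    -0.35    -0.30]
  [  -0.25     0.90     0.00]
  [  -0.20    -0.25     1.00]
Cofactors of I−A, C_ij = (−1)^(i+j)·(minor ij) (rows/columns in the sector order above):
  C_11 = (0.90)(1.00) − (0.00)(-0.25) = 0.9000
  C_12 = −[(-0.25)(1.00) − (0.00)(-0.20)] = 0.2500
  C_13 = (-0.25)(-0.25) − (0.90)(-0.20) = 0.2425
  C_21 = −[(-0.35)(1.00) − (-0.30)(-0.25)] = 0.4250
  C_22 = (0.95)(1.00) − (-0.30)(-0.20) = 0.8900
  C_23 = −[(0.95)(-0.25) − (-0.35)(-0.20)] = 0.3075
  C_31 = (-0.35)(0.00) − (-0.30)(0.90) = 0.2700
  C_32 = −[(0.95)(0.00) − (-0.30)(-0.25)] = 0.0750
  C_33 = (0.95)(0.90) − (-0.35)(-0.25) = 0.7675
det(I−A) = Σ_j (I−A)_1j·C_1j = (0.95)(0.9000) + (-0.35)(0.2500) + (-0.30)(0.2425) = 0.69475
adj(I−A) = Cᵀ =
  [ 0.9000   0.4250   0.2700]
  [ 0.2500   0.8900   0.0750]
  [ 0.2425   0.3075   0.7675]
(I − A)⁻¹ = adj(I−A) / det(I−A) ≈
  [   1.2954     0.6117     0.3886]
  [   0.3598     1.2810     0.1080]
  [   0.3490     0.4426     1.1047]
The output multiplier for sector j is the column-j sum of the Leontief inverse (I − A)⁻¹ = adj(I−A) / det(I−A).
Column 2 of adj(I−A): (0.4250, 0.8900, 0.3075); det(I−A) = 0.69475.
m_2 = (0.4250 + 0.8900 + 0.3075) / 0.69475 = 1.6225 / 0.69475 ≈ 2.335.

m_2 = 2.335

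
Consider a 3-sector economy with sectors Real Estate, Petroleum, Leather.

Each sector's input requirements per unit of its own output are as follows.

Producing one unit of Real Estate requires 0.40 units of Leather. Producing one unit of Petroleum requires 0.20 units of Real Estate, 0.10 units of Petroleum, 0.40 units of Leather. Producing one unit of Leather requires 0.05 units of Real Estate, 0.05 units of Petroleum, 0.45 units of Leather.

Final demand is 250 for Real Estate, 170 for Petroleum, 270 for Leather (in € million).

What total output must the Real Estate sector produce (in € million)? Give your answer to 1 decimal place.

x_R = 343.7

I − A =
  [   1.00    -0.20    -0.05]
  [   0.00     0.90    -0.05]
  [  -0.40    -0.40     0.55]
Cofactors of I−A, C_ij = (−1)^(i+j)·(minor ij) (rows/columns in the sector order above):
  C_11 = (0.90)(0.55) − (-0.05)(-0.40) = 0.4750
  C_12 = −[(0.00)(0.55) − (-0.05)(-0.40)] = 0.0200
  C_13 = (0.00)(-0.40) − (0.90)(-0.40) = 0.3600
  C_21 = −[(-0.20)(0.55) − (-0.05)(-0.40)] = 0.1300
  C_22 = (1.00)(0.55) − (-0.05)(-0.40) = 0.5300
  C_23 = −[(1.00)(-0.40) − (-0.20)(-0.40)] = 0.4800
  C_31 = (-0.20)(-0.05) − (-0.05)(0.90) = 0.0550
  C_32 = −[(1.00)(-0.05) − (-0.05)(0.00)] = 0.0500
  C_33 = (1.00)(0.90) − (-0.20)(0.00) = 0.9000
det(I−A) = Σ_j (I−A)_1j·C_1j = (1.00)(0.4750) + (-0.20)(0.0200) + (-0.05)(0.3600) = 0.4530
adj(I−A) = Cᵀ =
  [ 0.4750   0.1300   0.0550]
  [ 0.0200   0.5300   0.0500]
  [ 0.3600   0.4800   0.9000]
(I − A)⁻¹ = adj(I−A) / det(I−A) ≈
  [   1.0486     0.2870     0.1214]
  [   0.0442     1.1700     0.1104]
  [   0.7947     1.0596     1.9868]
x = (I − A)⁻¹ d = adj(I−A)·d / det(I−A), with det(I−A) = 0.4530:
  x_R = (0.4750·250 + 0.1300·170 + 0.0550·270) / 0.4530 = 155.70 / 0.4530 ≈ 343.7
  x_P = (0.0200·250 + 0.5300·170 + 0.0500·270) / 0.4530 = 108.60 / 0.4530 ≈ 239.7
  x_L = (0.3600·250 + 0.4800·170 + 0.9000·270) / 0.4530 = 414.60 / 0.4530 ≈ 915.2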